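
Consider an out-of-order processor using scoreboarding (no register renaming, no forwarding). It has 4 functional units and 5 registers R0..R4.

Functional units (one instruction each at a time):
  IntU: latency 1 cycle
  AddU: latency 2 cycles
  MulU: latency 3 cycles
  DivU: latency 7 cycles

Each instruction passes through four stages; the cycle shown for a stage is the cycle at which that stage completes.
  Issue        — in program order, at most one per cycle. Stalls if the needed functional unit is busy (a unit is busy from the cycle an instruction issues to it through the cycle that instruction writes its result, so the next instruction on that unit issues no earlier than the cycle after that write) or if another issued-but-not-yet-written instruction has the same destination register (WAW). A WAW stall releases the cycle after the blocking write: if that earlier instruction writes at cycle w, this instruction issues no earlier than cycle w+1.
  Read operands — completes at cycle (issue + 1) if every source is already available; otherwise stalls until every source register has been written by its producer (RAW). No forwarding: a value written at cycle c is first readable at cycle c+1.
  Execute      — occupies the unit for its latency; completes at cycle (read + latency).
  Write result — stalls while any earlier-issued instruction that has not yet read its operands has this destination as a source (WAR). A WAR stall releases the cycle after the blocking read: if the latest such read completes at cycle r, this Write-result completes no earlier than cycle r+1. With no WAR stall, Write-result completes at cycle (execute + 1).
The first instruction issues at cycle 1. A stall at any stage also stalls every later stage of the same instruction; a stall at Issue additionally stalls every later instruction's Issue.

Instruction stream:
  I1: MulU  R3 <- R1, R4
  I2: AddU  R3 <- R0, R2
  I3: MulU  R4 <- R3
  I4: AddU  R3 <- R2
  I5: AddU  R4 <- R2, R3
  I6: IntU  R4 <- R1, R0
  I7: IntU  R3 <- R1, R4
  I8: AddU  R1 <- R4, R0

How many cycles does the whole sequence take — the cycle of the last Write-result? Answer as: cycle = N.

cycle 1: I1 issues→MulU
cycle 2: I1 reads
cycle 5: I1 exec-done
cycle 6: I1 writes R3
cycle 7: I2 issues→AddU
cycle 8: I2 reads · I3 issues→MulU
cycle 10: I2 exec-done
cycle 11: I2 writes R3
cycle 12: I3 reads · I4 issues→AddU
cycle 13: I4 reads
cycle 15: I3 exec-done · I4 exec-done
cycle 16: I3 writes R4 · I4 writes R3
cycle 17: I5 issues→AddU
cycle 18: I5 reads
cycle 20: I5 exec-done
cycle 21: I5 writes R4
cycle 22: I6 issues→IntU
cycle 23: I6 reads
cycle 24: I6 exec-done
cycle 25: I6 writes R4
cycle 26: I7 issues→IntU
cycle 27: I7 reads · I8 issues→AddU
cycle 28: I7 exec-done · I8 reads
cycle 29: I7 writes R3
cycle 30: I8 exec-done
cycle 31: I8 writes R1

cycle = 31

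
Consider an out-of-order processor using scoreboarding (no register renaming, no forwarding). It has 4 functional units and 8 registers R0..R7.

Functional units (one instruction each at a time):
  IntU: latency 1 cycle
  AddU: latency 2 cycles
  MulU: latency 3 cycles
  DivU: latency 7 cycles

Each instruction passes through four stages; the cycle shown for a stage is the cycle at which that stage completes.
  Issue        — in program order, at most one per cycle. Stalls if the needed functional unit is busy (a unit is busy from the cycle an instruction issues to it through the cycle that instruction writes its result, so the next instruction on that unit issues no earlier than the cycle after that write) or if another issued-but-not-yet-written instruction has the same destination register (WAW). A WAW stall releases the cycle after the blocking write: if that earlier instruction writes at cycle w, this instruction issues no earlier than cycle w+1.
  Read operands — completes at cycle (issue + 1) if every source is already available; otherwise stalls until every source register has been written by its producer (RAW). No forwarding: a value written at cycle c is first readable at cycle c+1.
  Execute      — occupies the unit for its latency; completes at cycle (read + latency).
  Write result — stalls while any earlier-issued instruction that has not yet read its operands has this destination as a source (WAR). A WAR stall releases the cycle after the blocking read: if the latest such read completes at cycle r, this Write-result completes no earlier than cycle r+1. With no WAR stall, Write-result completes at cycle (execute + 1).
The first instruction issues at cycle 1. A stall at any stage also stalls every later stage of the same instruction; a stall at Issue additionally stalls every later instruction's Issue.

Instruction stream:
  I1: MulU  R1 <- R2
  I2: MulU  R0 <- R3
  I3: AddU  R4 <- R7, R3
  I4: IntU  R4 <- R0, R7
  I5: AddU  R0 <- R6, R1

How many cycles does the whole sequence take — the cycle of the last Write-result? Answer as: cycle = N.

c1: I1 dispatched to MulU
c2: I1 operands ready
c5: I1 complete
c6: R1←I1
c7: I2 dispatched to MulU
c8: I2 operands ready; I3 dispatched to AddU
c9: I3 operands ready
c11: I2 complete; I3 complete
c12: R0←I2; R4←I3
c13: I4 dispatched to IntU
c14: I4 operands ready; I5 dispatched to AddU
c15: I4 complete; I5 operands ready
c16: R4←I4
c17: I5 complete
c18: R0←I5

cycle = 18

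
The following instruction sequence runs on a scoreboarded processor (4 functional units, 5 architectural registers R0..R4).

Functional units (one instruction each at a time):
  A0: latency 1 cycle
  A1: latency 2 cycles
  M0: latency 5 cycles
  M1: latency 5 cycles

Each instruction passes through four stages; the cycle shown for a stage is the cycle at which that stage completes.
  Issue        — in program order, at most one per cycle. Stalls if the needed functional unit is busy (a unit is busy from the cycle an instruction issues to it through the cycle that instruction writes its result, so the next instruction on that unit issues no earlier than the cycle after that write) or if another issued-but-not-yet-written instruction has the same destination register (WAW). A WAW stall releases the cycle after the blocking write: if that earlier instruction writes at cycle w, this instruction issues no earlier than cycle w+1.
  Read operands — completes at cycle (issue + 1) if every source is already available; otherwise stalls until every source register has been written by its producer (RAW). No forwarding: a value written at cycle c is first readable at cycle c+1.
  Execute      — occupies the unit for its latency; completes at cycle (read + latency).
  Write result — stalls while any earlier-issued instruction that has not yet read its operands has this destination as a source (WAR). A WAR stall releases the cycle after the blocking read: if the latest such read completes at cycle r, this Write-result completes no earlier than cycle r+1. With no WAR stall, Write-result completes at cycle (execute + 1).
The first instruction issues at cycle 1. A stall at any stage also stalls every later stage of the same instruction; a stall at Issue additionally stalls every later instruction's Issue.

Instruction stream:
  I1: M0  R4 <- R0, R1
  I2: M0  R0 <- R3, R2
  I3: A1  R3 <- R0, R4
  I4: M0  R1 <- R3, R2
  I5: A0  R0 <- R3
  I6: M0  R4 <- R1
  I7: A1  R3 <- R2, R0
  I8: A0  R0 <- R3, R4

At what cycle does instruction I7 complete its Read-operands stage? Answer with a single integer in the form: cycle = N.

cycle = 30

I1 -> (1, 2, 7, 8)
I2 -> (9, 10, 15, 16)  // struct: M0 busy until I1 writes@8
I3 -> (10, 17, 19, 20)  // RAW R0: wait I2 write@16
I4 -> (17, 21, 26, 27)  // struct: M0 busy until I2 writes@16, RAW R3: wait I3 write@20
I5 -> (18, 21, 22, 23)  // RAW R3: wait I3 write@20
I6 -> (28, 29, 34, 35)  // struct: M0 busy until I4 writes@27
I7 -> (29, 30, 32, 33)
I8 -> (30, 36, 37, 38)  // RAW R4: wait I6 write@35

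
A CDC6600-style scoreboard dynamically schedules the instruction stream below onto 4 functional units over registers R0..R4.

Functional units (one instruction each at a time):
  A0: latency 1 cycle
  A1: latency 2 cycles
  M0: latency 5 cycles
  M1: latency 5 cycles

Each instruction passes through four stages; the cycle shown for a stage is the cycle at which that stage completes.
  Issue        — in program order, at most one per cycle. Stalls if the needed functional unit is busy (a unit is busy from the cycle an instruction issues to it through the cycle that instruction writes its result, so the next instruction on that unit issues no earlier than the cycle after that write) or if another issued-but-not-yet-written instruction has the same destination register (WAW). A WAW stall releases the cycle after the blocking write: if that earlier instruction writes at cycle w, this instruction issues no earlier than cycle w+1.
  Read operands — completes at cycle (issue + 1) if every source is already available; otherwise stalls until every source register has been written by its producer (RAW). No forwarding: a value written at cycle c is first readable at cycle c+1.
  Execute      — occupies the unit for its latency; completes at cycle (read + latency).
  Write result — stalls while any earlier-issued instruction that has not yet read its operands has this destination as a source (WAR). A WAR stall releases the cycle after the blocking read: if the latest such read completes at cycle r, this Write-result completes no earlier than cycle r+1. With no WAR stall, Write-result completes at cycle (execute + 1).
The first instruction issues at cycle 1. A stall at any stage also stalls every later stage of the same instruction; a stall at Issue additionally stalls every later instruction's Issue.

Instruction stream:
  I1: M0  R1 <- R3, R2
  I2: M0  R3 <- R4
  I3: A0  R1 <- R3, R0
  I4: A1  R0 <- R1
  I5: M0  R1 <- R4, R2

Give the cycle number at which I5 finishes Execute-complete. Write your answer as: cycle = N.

cycle = 26

t=1  issue I1 (M0)
t=2  I1 read-ops
t=7  I1 finished on M0
t=8  I1→R1
t=9  issue I2 (M0)
t=10  I2 read-ops | issue I3 (A0)
t=11  issue I4 (A1)
t=15  I2 finished on M0
t=16  I2→R3
t=17  I3 read-ops
t=18  I3 finished on A0
t=19  I3→R1
t=20  I4 read-ops | issue I5 (M0)
t=21  I5 read-ops
t=22  I4 finished on A1
t=23  I4→R0
t=26  I5 finished on M0
t=27  I5→R1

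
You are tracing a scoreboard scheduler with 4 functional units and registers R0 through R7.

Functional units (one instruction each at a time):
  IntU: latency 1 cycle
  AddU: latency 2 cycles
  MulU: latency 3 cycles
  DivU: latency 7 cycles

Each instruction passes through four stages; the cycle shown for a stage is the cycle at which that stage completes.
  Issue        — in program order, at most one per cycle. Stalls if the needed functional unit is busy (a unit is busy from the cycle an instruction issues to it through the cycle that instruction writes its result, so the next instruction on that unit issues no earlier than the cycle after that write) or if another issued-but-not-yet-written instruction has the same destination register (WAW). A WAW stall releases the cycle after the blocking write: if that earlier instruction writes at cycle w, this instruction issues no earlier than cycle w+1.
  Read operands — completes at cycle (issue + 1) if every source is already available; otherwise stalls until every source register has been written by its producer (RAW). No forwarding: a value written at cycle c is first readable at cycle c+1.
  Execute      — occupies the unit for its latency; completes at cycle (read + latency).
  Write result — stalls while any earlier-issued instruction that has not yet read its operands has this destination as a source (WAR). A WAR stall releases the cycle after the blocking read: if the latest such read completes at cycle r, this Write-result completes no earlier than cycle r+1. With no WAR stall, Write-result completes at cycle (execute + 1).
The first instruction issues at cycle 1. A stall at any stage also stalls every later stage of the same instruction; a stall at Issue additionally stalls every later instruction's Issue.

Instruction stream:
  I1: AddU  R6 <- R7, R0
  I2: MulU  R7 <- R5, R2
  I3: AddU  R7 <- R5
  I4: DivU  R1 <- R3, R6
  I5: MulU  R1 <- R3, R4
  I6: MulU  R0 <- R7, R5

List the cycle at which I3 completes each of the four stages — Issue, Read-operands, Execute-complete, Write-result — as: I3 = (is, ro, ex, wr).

cycle 1: I1→AddU
cycle 2: I1 RO · I2→MulU
cycle 3: I2 RO
cycle 4: I1 EX
cycle 5: I1 WR R6
cycle 6: I2 EX
cycle 7: I2 WR R7
cycle 8: I3→AddU
cycle 9: I3 RO · I4→DivU
cycle 10: I4 RO
cycle 11: I3 EX
cycle 12: I3 WR R7
cycle 17: I4 EX
cycle 18: I4 WR R1
cycle 19: I5→MulU
cycle 20: I5 RO
cycle 23: I5 EX
cycle 24: I5 WR R1
cycle 25: I6→MulU
cycle 26: I6 RO
cycle 29: I6 EX
cycle 30: I6 WR R0

I3 = (8, 9, 11, 12)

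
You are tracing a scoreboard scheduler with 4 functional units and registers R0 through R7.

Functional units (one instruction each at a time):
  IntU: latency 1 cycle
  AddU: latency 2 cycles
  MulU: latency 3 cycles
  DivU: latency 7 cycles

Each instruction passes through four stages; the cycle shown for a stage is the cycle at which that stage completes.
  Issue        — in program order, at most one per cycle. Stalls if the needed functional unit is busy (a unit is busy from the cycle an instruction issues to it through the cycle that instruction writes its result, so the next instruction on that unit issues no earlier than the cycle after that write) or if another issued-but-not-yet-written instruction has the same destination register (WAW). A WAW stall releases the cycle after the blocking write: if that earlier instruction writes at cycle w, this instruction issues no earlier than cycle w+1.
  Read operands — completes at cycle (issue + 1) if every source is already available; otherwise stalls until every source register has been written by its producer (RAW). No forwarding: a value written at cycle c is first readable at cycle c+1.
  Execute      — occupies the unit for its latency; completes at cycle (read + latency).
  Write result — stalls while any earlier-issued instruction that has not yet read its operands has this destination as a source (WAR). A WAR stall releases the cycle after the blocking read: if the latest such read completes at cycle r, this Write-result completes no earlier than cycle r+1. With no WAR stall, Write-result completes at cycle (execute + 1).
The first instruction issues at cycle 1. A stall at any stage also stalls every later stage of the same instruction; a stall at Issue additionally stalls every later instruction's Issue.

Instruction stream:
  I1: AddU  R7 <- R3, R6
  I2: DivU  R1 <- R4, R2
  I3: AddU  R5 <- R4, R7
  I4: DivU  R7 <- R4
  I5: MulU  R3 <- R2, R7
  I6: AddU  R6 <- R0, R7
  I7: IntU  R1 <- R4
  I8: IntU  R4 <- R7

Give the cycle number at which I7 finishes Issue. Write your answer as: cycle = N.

cycle = 15

I1 -> (1, 2, 4, 5)
I2 -> (2, 3, 10, 11)
I3 -> (6, 7, 9, 10)  // struct: AddU busy until I1 writes@5
I4 -> (12, 13, 20, 21)  // struct: DivU busy until I2 writes@11
I5 -> (13, 22, 25, 26)  // RAW R7: wait I4 write@21
I6 -> (14, 22, 24, 25)  // RAW R7: wait I4 write@21
I7 -> (15, 16, 17, 18)
I8 -> (19, 22, 23, 24)  // struct: IntU busy until I7 writes@18, RAW R7: wait I4 write@21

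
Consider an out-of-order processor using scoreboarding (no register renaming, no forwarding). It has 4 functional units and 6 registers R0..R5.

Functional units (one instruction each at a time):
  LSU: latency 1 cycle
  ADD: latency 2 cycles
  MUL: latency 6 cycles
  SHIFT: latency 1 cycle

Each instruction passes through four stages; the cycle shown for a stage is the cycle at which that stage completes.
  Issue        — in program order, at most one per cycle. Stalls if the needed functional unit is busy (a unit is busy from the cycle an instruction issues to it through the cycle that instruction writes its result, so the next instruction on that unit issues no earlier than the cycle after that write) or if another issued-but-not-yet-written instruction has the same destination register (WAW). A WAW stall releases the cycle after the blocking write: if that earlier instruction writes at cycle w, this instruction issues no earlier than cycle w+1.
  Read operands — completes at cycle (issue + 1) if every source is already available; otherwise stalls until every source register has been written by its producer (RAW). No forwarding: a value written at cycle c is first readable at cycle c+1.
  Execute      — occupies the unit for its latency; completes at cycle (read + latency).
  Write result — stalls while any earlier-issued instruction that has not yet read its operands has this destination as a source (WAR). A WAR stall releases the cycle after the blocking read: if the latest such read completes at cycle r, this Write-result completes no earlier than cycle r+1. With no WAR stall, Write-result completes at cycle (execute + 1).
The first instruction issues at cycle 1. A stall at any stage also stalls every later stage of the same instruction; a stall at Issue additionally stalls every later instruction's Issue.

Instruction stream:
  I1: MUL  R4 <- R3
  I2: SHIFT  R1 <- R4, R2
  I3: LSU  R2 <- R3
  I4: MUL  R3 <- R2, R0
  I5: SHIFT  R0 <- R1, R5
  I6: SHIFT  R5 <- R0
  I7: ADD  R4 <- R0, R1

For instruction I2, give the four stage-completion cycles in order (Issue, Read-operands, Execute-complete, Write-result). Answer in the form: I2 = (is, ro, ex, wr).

c1: I1 issues→MUL
c2: I1 reads · I2 issues→SHIFT
c3: I3 issues→LSU
c4: I3 reads
c5: I3 exec-done
c8: I1 exec-done
c9: I1 writes R4
c10: I2 reads · I4 issues→MUL
c11: I2 exec-done · I3 writes R2
c12: I2 writes R1 · I4 reads
c13: I5 issues→SHIFT
c14: I5 reads
c15: I5 exec-done
c16: I5 writes R0
c17: I6 issues→SHIFT
c18: I4 exec-done · I6 reads · I7 issues→ADD
c19: I4 writes R3 · I6 exec-done · I7 reads
c20: I6 writes R5
c21: I7 exec-done
c22: I7 writes R4

I2 = (2, 10, 11, 12)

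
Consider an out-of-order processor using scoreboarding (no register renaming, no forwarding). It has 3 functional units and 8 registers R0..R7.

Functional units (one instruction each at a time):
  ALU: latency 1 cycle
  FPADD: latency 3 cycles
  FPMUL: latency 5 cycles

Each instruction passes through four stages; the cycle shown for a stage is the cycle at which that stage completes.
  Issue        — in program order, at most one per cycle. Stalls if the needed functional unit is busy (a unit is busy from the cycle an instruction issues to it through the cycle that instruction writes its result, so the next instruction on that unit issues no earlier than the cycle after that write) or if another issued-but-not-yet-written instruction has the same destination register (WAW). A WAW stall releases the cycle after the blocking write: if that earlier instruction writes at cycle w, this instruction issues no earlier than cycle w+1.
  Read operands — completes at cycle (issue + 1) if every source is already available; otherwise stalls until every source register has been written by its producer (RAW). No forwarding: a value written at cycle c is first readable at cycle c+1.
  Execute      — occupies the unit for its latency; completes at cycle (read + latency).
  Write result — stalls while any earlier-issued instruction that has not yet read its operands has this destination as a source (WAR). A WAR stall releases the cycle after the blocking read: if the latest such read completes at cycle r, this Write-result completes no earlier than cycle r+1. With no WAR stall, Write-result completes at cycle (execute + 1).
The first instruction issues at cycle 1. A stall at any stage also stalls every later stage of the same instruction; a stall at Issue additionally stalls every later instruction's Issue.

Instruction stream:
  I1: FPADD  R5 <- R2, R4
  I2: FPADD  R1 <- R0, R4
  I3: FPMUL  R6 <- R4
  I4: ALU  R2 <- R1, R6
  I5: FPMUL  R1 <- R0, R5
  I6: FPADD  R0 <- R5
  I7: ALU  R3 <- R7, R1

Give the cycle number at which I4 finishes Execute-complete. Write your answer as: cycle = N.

c1: issue I1 (FPADD)
c2: I1 read-ops
c5: I1 finished on FPADD
c6: I1→R5
c7: issue I2 (FPADD)
c8: I2 read-ops | issue I3 (FPMUL)
c9: I3 read-ops | issue I4 (ALU)
c11: I2 finished on FPADD
c12: I2→R1
c14: I3 finished on FPMUL
c15: I3→R6
c16: I4 read-ops | issue I5 (FPMUL)
c17: I4 finished on ALU | I5 read-ops | issue I6 (FPADD)
c18: I4→R2 | I6 read-ops
c19: issue I7 (ALU)
c21: I6 finished on FPADD
c22: I5 finished on FPMUL | I6→R0
c23: I5→R1
c24: I7 read-ops
c25: I7 finished on ALU
c26: I7→R3

cycle = 17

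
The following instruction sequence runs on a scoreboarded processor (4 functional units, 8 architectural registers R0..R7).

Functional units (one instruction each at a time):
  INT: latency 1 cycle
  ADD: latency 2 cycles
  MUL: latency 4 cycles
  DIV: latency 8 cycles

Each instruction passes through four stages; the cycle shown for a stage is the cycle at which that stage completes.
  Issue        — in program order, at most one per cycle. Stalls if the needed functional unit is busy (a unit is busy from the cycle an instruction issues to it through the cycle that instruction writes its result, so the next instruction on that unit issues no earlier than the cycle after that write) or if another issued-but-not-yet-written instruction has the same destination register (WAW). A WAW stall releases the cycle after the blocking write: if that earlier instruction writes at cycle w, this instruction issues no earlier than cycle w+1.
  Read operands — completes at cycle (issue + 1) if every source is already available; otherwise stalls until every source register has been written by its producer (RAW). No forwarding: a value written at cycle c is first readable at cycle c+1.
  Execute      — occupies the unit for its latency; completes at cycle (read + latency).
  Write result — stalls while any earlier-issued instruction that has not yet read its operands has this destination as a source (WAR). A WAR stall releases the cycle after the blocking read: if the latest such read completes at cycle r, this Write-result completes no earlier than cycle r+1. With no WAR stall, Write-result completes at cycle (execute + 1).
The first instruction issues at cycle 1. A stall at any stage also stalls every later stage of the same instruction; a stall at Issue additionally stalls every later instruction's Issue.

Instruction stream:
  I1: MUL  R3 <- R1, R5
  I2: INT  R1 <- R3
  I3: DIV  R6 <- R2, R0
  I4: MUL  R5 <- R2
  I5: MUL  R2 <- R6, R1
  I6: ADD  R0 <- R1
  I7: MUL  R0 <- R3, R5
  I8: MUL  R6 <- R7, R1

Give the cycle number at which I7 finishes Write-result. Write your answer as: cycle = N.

[1] I1 dispatched to MUL
[2] I1 operands ready; I2 dispatched to INT
[3] I3 dispatched to DIV
[4] I3 operands ready
[6] I1 complete
[7] R3←I1
[8] I2 operands ready; I4 dispatched to MUL
[9] I2 complete; I4 operands ready
[10] R1←I2
[12] I3 complete
[13] R6←I3; I4 complete
[14] R5←I4
[15] I5 dispatched to MUL
[16] I5 operands ready; I6 dispatched to ADD
[17] I6 operands ready
[19] I6 complete
[20] I5 complete; R0←I6
[21] R2←I5
[22] I7 dispatched to MUL
[23] I7 operands ready
[27] I7 complete
[28] R0←I7
[29] I8 dispatched to MUL
[30] I8 operands ready
[34] I8 complete
[35] R6←I8

cycle = 28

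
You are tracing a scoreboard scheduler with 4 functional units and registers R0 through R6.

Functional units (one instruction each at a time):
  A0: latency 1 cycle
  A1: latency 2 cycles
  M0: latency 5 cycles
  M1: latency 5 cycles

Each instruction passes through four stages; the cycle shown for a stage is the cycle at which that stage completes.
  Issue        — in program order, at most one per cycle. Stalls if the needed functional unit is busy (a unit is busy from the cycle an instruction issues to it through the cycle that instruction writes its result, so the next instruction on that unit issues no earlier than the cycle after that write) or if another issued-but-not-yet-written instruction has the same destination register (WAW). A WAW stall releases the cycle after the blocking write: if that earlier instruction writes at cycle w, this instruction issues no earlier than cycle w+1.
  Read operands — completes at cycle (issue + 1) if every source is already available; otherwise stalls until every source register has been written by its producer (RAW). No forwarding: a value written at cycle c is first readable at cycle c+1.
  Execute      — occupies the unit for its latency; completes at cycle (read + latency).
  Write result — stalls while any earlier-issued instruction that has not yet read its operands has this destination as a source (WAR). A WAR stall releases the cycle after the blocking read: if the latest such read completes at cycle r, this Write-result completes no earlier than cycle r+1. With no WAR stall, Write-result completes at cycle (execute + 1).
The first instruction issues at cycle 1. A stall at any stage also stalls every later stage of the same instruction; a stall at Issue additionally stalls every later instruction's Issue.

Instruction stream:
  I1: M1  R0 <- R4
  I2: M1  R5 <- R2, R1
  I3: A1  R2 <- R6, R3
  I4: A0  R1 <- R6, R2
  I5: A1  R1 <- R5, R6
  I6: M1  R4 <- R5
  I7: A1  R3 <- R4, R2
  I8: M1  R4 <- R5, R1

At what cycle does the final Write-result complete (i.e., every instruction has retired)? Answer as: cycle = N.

cycle = 34

I1 -> (1, 2, 7, 8)
I2 -> (9, 10, 15, 16)  // struct: M1 busy until I1 writes@8
I3 -> (10, 11, 13, 14)
I4 -> (11, 15, 16, 17)  // RAW R2: wait I3 write@14
I5 -> (18, 19, 21, 22)  // WAW R1: wait I4 write@17
I6 -> (19, 20, 25, 26)
I7 -> (23, 27, 29, 30)  // struct: A1 busy until I5 writes@22, RAW R4: wait I6 write@26
I8 -> (27, 28, 33, 34)  // struct: M1 busy until I6 writes@26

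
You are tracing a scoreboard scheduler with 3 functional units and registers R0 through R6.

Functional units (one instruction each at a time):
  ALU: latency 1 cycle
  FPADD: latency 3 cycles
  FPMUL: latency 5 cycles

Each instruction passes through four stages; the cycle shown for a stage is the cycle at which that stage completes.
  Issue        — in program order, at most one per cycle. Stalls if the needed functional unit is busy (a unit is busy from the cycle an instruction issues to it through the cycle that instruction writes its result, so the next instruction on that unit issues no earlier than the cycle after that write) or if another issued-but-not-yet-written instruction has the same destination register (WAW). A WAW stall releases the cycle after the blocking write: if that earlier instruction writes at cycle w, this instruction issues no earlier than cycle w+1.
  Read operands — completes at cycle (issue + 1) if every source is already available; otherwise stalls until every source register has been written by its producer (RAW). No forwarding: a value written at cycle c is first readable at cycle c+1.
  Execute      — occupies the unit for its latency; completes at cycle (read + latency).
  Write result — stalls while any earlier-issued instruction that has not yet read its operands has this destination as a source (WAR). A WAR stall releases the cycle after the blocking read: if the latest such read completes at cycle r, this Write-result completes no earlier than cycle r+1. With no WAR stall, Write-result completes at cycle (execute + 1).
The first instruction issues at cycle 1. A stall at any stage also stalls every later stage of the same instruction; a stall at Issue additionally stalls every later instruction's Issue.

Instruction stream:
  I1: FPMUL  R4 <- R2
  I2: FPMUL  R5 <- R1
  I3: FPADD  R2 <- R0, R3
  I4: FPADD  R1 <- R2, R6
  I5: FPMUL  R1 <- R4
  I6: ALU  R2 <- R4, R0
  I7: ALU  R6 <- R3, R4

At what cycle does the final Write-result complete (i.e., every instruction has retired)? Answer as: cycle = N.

cycle = 30

[1] I1→FPMUL
[2] I1 RO
[7] I1 EX
[8] I1 WR R4
[9] I2→FPMUL
[10] I2 RO; I3→FPADD
[11] I3 RO
[14] I3 EX
[15] I2 EX; I3 WR R2
[16] I2 WR R5; I4→FPADD
[17] I4 RO
[20] I4 EX
[21] I4 WR R1
[22] I5→FPMUL
[23] I5 RO; I6→ALU
[24] I6 RO
[25] I6 EX
[26] I6 WR R2
[27] I7→ALU
[28] I5 EX; I7 RO
[29] I5 WR R1; I7 EX
[30] I7 WR R6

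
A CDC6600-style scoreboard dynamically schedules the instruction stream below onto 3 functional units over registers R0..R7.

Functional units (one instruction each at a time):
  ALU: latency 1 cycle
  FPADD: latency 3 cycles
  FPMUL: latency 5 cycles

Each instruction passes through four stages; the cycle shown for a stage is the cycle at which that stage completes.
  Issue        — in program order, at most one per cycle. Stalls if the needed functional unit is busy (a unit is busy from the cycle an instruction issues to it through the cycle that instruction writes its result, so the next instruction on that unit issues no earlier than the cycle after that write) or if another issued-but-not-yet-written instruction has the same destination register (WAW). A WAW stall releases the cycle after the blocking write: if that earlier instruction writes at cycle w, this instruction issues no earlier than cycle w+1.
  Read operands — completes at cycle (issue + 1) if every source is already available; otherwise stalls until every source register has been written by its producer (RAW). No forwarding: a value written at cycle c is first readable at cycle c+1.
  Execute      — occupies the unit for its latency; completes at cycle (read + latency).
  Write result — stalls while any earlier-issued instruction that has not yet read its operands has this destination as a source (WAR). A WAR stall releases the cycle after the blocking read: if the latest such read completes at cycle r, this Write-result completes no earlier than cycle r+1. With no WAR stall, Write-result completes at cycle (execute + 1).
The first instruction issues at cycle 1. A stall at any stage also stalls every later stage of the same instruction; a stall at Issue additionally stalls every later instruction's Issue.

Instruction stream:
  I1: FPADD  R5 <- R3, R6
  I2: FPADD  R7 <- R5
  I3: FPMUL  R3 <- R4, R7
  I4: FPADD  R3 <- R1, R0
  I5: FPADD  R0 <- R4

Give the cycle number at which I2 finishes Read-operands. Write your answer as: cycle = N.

1) issue 1, read 2, done 5, write 6
2) issue 7, read 8, done 11, write 12  <struct: FPADD busy until I1 writes@6>
3) issue 8, read 13, done 18, write 19  <RAW R7: wait I2 write@12>
4) issue 20, read 21, done 24, write 25  <WAW R3: wait I3 write@19>
5) issue 26, read 27, done 30, write 31  <struct: FPADD busy until I4 writes@25>

cycle = 8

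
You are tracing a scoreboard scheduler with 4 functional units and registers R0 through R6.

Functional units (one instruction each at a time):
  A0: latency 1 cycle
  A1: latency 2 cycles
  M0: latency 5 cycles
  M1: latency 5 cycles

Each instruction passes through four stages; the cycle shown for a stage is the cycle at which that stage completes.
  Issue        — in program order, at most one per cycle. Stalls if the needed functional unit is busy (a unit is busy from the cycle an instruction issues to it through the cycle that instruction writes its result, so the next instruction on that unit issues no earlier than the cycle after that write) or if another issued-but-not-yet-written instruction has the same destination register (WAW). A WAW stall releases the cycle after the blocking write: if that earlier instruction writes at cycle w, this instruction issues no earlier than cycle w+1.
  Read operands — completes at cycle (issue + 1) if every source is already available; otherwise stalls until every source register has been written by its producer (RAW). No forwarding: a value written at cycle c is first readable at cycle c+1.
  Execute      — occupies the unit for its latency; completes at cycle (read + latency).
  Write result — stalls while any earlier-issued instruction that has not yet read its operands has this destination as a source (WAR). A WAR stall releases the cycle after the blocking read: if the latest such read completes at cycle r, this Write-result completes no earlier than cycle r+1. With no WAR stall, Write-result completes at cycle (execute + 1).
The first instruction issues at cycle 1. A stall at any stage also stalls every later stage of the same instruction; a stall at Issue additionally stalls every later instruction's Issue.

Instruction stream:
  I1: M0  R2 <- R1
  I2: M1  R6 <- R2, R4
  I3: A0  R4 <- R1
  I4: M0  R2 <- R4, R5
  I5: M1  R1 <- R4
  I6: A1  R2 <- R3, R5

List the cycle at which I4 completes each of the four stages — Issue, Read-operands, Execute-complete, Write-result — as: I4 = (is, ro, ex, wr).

[I1] 1/2/7/8
[I2] 2/9/14/15  (RAW R2: wait I1 write@8)
[I3] 3/4/5/10  (WAR R4: wait I2 read@9)
[I4] 9/11/16/17  (struct: M0 busy until I1 writes@8; RAW R4: wait I3 write@10)
[I5] 16/17/22/23  (struct: M1 busy until I2 writes@15)
[I6] 18/19/21/22  (WAW R2: wait I4 write@17)

I4 = (9, 11, 16, 17)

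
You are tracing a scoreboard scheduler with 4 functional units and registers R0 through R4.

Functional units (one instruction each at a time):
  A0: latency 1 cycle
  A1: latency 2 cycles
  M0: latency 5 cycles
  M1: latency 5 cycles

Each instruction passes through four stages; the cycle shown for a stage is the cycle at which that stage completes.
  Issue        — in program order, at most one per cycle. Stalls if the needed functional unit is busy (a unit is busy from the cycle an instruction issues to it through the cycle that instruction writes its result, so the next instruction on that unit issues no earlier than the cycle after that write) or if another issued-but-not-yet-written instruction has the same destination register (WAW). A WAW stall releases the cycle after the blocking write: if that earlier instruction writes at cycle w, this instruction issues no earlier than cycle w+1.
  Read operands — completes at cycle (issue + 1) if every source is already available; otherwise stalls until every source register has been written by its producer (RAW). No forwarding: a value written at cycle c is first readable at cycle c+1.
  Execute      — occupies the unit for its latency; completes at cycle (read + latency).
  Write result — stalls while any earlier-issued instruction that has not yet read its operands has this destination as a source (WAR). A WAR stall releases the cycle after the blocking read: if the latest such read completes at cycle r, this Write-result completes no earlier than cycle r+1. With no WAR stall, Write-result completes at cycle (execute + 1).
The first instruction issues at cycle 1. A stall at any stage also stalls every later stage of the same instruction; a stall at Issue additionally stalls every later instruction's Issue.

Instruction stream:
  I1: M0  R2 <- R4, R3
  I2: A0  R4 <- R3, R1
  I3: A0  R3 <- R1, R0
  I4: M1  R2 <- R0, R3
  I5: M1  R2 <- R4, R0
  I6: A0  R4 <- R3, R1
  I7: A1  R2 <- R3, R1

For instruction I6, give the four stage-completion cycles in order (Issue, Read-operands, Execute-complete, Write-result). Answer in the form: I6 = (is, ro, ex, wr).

  I1 | 1 | 2 | 7 | 8
  I2 | 2 | 3 | 4 | 5
  I3 | 6 | 7 | 8 | 9   struct: A0 busy until I2 writes@5
  I4 | 9 | 10 | 15 | 16   WAW R2: wait I1 write@8
  I5 | 17 | 18 | 23 | 24   struct: M1 busy until I4 writes@16
  I6 | 18 | 19 | 20 | 21
  I7 | 25 | 26 | 28 | 29   WAW R2: wait I5 write@24

I6 = (18, 19, 20, 21)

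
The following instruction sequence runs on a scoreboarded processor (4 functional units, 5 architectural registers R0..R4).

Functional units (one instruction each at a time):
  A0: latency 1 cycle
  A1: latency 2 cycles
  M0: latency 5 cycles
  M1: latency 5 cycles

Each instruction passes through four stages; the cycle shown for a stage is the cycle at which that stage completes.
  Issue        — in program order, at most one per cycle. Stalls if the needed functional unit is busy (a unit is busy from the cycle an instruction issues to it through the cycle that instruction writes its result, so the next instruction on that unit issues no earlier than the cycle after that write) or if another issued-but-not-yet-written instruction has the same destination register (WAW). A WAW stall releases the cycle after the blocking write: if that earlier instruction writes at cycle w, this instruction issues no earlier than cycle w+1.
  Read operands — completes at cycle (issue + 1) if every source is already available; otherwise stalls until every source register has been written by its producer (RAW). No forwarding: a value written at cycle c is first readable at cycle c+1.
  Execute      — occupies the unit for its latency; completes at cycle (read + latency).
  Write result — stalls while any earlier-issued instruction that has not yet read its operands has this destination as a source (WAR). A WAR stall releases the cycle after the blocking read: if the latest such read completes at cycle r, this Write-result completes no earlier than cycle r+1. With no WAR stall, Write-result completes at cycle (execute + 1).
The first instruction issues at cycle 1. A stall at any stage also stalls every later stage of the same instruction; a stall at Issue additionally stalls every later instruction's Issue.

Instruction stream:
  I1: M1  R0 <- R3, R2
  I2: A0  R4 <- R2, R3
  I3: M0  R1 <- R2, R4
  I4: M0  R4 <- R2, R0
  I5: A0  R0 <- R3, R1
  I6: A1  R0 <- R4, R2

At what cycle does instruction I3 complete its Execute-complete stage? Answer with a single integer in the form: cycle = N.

cycle = 11

[1] issue I1 (M1)
[2] I1 read-ops | issue I2 (A0)
[3] I2 read-ops | issue I3 (M0)
[4] I2 finished on A0
[5] I2→R4
[6] I3 read-ops
[7] I1 finished on M1
[8] I1→R0
[11] I3 finished on M0
[12] I3→R1
[13] issue I4 (M0)
[14] I4 read-ops | issue I5 (A0)
[15] I5 read-ops
[16] I5 finished on A0
[17] I5→R0
[18] issue I6 (A1)
[19] I4 finished on M0
[20] I4→R4
[21] I6 read-ops
[23] I6 finished on A1
[24] I6→R0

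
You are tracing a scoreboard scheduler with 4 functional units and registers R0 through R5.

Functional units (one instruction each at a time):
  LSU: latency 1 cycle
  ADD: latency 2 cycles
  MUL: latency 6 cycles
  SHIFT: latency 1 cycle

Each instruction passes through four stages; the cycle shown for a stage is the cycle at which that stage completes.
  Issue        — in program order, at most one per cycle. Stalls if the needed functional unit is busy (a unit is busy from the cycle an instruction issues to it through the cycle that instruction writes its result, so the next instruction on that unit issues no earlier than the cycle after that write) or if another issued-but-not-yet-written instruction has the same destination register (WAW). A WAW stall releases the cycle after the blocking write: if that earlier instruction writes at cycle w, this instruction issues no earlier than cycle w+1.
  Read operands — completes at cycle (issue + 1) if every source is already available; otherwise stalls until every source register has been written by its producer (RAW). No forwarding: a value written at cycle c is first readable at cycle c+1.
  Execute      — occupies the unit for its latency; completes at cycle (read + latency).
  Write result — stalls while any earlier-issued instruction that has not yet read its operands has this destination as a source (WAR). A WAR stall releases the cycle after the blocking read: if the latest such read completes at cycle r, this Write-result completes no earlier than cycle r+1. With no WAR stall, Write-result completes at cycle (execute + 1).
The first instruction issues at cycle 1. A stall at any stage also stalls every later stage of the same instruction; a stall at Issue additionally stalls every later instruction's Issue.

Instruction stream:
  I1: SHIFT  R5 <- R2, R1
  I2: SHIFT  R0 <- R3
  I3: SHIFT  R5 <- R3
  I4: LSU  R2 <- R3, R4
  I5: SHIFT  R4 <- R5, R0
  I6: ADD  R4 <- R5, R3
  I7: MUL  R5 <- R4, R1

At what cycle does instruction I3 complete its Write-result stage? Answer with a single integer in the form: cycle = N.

[I1] 1/2/3/4
[I2] 5/6/7/8  (struct: SHIFT busy until I1 writes@4)
[I3] 9/10/11/12  (struct: SHIFT busy until I2 writes@8)
[I4] 10/11/12/13
[I5] 13/14/15/16  (struct: SHIFT busy until I3 writes@12)
[I6] 17/18/20/21  (WAW R4: wait I5 write@16)
[I7] 18/22/28/29  (RAW R4: wait I6 write@21)

cycle = 12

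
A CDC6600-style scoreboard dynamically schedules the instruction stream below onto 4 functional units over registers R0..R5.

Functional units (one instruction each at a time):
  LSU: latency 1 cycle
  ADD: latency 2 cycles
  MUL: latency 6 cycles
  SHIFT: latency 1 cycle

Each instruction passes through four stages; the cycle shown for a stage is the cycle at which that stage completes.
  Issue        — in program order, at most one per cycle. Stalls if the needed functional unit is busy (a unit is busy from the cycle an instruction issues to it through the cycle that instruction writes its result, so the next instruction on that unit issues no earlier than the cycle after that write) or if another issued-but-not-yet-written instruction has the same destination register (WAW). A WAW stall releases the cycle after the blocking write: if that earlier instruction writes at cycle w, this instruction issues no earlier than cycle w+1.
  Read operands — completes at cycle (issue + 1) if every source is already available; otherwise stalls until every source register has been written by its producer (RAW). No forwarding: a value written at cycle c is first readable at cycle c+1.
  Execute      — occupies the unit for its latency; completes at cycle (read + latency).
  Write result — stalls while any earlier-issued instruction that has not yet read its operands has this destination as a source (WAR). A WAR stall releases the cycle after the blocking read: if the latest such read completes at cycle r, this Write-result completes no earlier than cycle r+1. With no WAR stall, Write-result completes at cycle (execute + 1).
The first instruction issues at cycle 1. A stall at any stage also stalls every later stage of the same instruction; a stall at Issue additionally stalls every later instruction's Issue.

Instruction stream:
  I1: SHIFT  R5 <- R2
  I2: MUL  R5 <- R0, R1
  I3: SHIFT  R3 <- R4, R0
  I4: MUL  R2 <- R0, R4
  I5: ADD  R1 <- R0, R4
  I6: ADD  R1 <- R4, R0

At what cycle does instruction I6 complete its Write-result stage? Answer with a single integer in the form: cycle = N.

cycle = 24

[1] I1 dispatched to SHIFT
[2] I1 operands ready
[3] I1 complete
[4] R5←I1
[5] I2 dispatched to MUL
[6] I2 operands ready | I3 dispatched to SHIFT
[7] I3 operands ready
[8] I3 complete
[9] R3←I3
[12] I2 complete
[13] R5←I2
[14] I4 dispatched to MUL
[15] I4 operands ready | I5 dispatched to ADD
[16] I5 operands ready
[18] I5 complete
[19] R1←I5
[20] I6 dispatched to ADD
[21] I4 complete | I6 operands ready
[22] R2←I4
[23] I6 complete
[24] R1←I6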